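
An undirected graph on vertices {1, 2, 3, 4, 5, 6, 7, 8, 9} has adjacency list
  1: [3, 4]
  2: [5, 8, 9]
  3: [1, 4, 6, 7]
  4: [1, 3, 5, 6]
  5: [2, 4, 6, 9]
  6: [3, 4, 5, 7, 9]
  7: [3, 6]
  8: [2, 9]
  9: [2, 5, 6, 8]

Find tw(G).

2

A width-2 tree decomposition is:
Bags: B1 = {5, 6, 9}  B2 = {2, 5, 9}  B3 = {4, 5, 6}  B4 = {3, 4, 6}  B5 = {1, 3, 4}  B6 = {2, 8, 9}  B7 = {3, 6, 7}
Tree: B1–B2, B1–B3, B3–B4, B4–B5, B2–B6, B4–B7
Every bag has size at most 3, so the width is 3 − 1 = 2 and tw(G) ≤ 2. On the other hand G contains the 3-clique {2, 8, 9}. A clique must lie in a single bag of any decomposition, so no decomposition can have width below 2. Therefore the treewidth is 2.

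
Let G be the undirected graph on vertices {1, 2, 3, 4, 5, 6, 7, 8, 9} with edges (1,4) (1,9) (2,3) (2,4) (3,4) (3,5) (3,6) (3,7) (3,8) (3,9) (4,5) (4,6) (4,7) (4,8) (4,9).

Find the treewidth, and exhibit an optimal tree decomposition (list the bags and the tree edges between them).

Treewidth 2.
One such decomposition:
Bags: B1 = {3, 4, 8}  B2 = {3, 4, 9}  B3 = {3, 4, 7}  B4 = {2, 3, 4}  B5 = {1, 4, 9}  B6 = {3, 4, 5}  B7 = {3, 4, 6}
Tree: B1–B2, B2–B3, B2–B4, B2–B5, B4–B6, B4–B7

Every bag has size at most 3, so the width is 3 − 1 = 2 and tw(G) ≤ 2. On the other hand G contains the 3-clique {1, 4, 9}. A clique must lie in a single bag of any decomposition, so no decomposition can have width below 2. The upper and lower bounds meet at 2, so that is the treewidth.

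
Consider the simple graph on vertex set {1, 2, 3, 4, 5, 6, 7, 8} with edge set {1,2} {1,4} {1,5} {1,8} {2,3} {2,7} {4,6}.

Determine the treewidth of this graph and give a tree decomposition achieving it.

Treewidth 1.
One such decomposition:
Bags: B1 = {1, 4}  B2 = {1, 2}  B3 = {1, 5}  B4 = {2, 7}  B5 = {4, 6}  B6 = {1, 8}  B7 = {2, 3}
Tree: B1–B2, B2–B3, B2–B4, B1–B5, B3–B6, B2–B7

Every bag has size at most 2, so the width is 2 − 1 = 1 and tw(G) ≤ 1. Since G has at least one edge (e.g. 4–1), it is not an edgeless graph, so tw(G) ≥ 1. Therefore the treewidth is 1.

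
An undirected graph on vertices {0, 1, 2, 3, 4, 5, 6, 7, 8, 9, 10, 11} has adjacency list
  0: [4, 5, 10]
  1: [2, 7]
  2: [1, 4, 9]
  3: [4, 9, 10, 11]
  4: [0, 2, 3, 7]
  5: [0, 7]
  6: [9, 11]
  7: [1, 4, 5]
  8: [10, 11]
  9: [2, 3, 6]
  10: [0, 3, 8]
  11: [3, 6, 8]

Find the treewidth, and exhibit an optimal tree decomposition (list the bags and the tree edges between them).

Treewidth 3.
One such decomposition:
Bags: B1 = {1, 2, 5, 7}  B2 = {2, 4, 5, 7}  B3 = {0, 2, 4, 5}  B4 = {0, 2, 4, 9}  B5 = {0, 3, 4, 9}  B6 = {0, 3, 9, 10}  B7 = {3, 6, 9, 10}  B8 = {3, 6, 10, 11}  B9 = {6, 8, 10, 11}
Tree: B1–B2, B2–B3, B3–B4, B4–B5, B5–B6, B6–B7, B7–B8, B8–B9

Each bag holds 4 vertices, so the decomposition has width 3, which upper-bounds the treewidth. For the lower bound: the 4 vertex sets {1,5,7}, {2}, {4}, {0,3,9,10} are disjoint, each induces a connected subgraph, and every pair is joined by at least one edge of G. Contracting each set to a single vertex therefore yields K_{4} as a minor, and since treewidth is minor-monotone, tw(G) ≥ tw(K_{4}) = 3. Combining the bounds, tw(G) = 3.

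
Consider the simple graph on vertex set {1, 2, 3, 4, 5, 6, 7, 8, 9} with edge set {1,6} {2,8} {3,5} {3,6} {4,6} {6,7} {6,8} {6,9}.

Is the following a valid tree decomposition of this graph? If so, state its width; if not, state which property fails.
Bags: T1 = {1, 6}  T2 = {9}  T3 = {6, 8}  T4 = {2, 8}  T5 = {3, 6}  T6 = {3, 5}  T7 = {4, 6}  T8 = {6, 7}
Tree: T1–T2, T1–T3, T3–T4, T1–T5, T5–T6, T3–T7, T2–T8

A tree decomposition must satisfy three properties: every vertex lies in some bag; for every edge, both endpoints lie together in some bag; and for every vertex, the bags containing it form a connected subtree. Here edge (6,9) lies in no bag, so the decomposition is invalid.

No — edge (6,9) lies in no bag.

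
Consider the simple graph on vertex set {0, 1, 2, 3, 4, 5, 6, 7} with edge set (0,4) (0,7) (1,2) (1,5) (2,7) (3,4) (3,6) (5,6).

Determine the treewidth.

2

A width-2 tree decomposition is:
Bags: B1 = {3, 4, 6}  B2 = {4, 5, 6}  B3 = {1, 4, 5}  B4 = {1, 2, 4}  B5 = {2, 4, 7}  B6 = {0, 4, 7}
Tree: B1–B2, B2–B3, B3–B4, B4–B5, B5–B6
Every bag has size at most 3, so the width is 3 − 1 = 2 and tw(G) ≤ 2. The edges 4–3–6–5–1–2–7–0–4 form a cycle, so G is not a tree and its treewidth is at least 2. Combining the bounds, tw(G) = 2.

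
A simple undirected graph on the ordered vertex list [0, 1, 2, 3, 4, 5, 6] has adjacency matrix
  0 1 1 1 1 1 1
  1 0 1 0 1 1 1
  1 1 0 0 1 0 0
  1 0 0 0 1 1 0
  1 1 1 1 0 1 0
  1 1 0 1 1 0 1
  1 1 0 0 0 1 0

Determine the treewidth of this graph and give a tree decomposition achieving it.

Every bag has size at most 4, so the width is 4 − 1 = 3 and tw(G) ≤ 3. Conversely, {0, 1, 2, 4} is a clique of size 4, and the vertices of any clique must share a bag in every tree decomposition; so some bag has ≥ 4 vertices and tw(G) ≥ 3. Hence tw(G) = 3 exactly.

Treewidth 3.
One such decomposition:
Bags: B1 = {0, 1, 4, 5}  B2 = {0, 1, 5, 6}  B3 = {0, 3, 4, 5}  B4 = {0, 1, 2, 4}
Tree: B1–B2, B1–B3, B1–B4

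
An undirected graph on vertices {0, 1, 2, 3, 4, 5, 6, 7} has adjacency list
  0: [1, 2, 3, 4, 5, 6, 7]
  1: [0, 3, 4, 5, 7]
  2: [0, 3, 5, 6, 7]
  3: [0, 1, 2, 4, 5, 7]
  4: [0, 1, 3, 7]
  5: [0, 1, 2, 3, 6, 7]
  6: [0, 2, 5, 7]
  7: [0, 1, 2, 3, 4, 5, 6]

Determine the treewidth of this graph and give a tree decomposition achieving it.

Treewidth 4.
One optimal decomposition is:
Bags: B1 = {0, 2, 3, 5, 7}  B2 = {0, 1, 3, 5, 7}  B3 = {0, 2, 5, 6, 7}  B4 = {0, 1, 3, 4, 7}
Tree: B1–B2, B1–B3, B2–B4

The largest bag has 5 vertices, giving width 4; this decomposition certifies tw(G) ≤ 4. For the lower bound, the 5 vertices {0, 1, 3, 4, 7} are pairwise adjacent, and any tree decomposition puts a clique entirely inside one bag — forcing width ≥ 4. The upper and lower bounds meet at 4, so that is the treewidth.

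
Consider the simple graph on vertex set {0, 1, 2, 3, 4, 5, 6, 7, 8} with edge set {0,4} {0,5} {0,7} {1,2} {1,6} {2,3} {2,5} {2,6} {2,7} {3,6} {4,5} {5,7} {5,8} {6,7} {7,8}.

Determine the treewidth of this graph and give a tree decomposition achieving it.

The largest bag has 3 vertices, giving width 2; this decomposition certifies tw(G) ≤ 2. Conversely, {0, 4, 5} is a clique of size 3, and the vertices of any clique must share a bag in every tree decomposition; so some bag has ≥ 3 vertices and tw(G) ≥ 2. Therefore the treewidth is 2.

Treewidth 2.
Bags: B1 = {2, 5, 7}  B2 = {5, 7, 8}  B3 = {2, 6, 7}  B4 = {0, 5, 7}  B5 = {1, 2, 6}  B6 = {2, 3, 6}  B7 = {0, 4, 5}
Tree: B1–B2, B1–B3, B1–B4, B3–B5, B5–B6, B4–B7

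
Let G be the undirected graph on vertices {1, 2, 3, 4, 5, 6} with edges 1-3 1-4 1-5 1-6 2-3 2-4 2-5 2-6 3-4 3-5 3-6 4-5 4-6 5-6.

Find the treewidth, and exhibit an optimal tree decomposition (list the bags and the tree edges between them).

The largest bag has 5 vertices, giving width 4; this decomposition certifies tw(G) ≤ 4. For the lower bound, the 5 vertices {1, 3, 4, 5, 6} are pairwise adjacent, and any tree decomposition puts a clique entirely inside one bag — forcing width ≥ 4. Therefore the treewidth is 4.

Treewidth 4.
One such decomposition:
Bags: B1 = {1, 3, 4, 5, 6}  B2 = {2, 3, 4, 5, 6}
Tree: B1–B2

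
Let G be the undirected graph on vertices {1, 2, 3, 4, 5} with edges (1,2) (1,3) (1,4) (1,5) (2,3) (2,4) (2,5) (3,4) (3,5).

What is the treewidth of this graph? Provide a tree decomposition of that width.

Every bag has size at most 4, so the width is 4 − 1 = 3 and tw(G) ≤ 3. For the lower bound, the 4 vertices {1, 2, 3, 4} are pairwise adjacent, and any tree decomposition puts a clique entirely inside one bag — forcing width ≥ 3. Combining the bounds, tw(G) = 3.

Treewidth 3.
Bags: B1 = {1, 2, 3, 4}  B2 = {1, 2, 3, 5}
Tree: B1–B2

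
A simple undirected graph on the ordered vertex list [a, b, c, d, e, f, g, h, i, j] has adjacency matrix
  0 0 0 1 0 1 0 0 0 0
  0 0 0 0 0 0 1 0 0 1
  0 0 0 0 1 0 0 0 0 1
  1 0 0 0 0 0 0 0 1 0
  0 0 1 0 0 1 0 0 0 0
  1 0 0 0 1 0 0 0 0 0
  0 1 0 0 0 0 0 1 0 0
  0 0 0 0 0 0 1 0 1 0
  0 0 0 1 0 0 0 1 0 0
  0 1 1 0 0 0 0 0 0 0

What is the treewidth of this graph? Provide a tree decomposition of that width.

Each bag holds 3 vertices, so the decomposition has width 2, which upper-bounds the treewidth. For the lower bound, G contains the cycle f–a–d–i–h–g–b–j–c–e–f, so G is not a forest; only forests have treewidth ≤ 1, hence tw(G) ≥ 2. Therefore the treewidth is 2.

Treewidth 2.
One optimal decomposition is:
Bags: B1 = {a, d, f}  B2 = {d, f, i}  B3 = {f, h, i}  B4 = {f, g, h}  B5 = {b, f, g}  B6 = {b, f, j}  B7 = {c, f, j}  B8 = {c, e, f}
Tree: B1–B2, B2–B3, B3–B4, B4–B5, B5–B6, B6–B7, B7–B8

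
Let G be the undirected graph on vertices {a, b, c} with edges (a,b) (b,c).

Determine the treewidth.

A width-1 tree decomposition is:
Bags: B1 = {a, b}  B2 = {b, c}
Tree: B1–B2
The largest bag has 2 vertices, giving width 1; this decomposition certifies tw(G) ≤ 1. Since G has at least one edge (e.g. a–b), it is not an edgeless graph, so tw(G) ≥ 1. Hence tw(G) = 1 exactly.

1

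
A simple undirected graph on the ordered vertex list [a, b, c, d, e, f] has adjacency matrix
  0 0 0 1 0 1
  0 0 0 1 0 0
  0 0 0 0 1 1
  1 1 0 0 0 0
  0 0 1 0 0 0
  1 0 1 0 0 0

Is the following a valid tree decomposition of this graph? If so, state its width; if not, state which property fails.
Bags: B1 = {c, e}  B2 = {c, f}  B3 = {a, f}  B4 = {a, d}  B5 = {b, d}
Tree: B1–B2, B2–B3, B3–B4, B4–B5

Checking the three conditions: (i) the bags cover all of {a, b, c, d, e, f}; (ii) for each edge, some bag contains both endpoints; (iii) the bags containing any fixed vertex form a subtree. All hold, so the decomposition is valid with width 2 − 1 = 1.

Yes; width 1.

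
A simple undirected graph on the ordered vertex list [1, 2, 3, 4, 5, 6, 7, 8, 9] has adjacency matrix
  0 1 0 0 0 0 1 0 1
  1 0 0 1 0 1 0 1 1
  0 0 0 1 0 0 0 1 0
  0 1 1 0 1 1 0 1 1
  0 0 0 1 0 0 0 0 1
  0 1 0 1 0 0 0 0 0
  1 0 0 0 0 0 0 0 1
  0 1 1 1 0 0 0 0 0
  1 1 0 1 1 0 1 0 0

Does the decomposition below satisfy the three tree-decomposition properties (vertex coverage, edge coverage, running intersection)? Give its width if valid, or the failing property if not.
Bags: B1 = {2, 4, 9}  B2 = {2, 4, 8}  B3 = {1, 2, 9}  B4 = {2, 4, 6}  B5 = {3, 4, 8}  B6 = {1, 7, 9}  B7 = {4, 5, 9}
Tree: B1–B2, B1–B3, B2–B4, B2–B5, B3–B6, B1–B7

Yes; width 2.

Checking the three conditions: (i) the bags cover all of {1, 2, 3, 4, 5, 6, 7, 8, 9}; (ii) for each edge, some bag contains both endpoints; (iii) the bags containing any fixed vertex form a subtree. All hold, so the decomposition is valid with width 3 − 1 = 2.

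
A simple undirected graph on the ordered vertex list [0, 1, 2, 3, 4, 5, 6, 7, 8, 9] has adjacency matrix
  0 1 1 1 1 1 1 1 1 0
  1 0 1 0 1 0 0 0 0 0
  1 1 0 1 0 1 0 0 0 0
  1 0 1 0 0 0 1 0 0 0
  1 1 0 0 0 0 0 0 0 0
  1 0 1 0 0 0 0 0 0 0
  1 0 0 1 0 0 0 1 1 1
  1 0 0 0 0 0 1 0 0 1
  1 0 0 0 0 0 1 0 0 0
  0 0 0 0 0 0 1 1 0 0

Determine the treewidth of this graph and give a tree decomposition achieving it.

The largest bag has 3 vertices, giving width 2; this decomposition certifies tw(G) ≤ 2. Conversely, {0, 1, 2} is a clique of size 3, and the vertices of any clique must share a bag in every tree decomposition; so some bag has ≥ 3 vertices and tw(G) ≥ 2. Combining the bounds, tw(G) = 2.

Treewidth 2.
One such decomposition:
Bags: B1 = {0, 2, 3}  B2 = {0, 1, 2}  B3 = {0, 3, 6}  B4 = {0, 1, 4}  B5 = {0, 6, 8}  B6 = {0, 6, 7}  B7 = {6, 7, 9}  B8 = {0, 2, 5}
Tree: B1–B2, B1–B3, B2–B4, B3–B5, B5–B6, B6–B7, B1–B8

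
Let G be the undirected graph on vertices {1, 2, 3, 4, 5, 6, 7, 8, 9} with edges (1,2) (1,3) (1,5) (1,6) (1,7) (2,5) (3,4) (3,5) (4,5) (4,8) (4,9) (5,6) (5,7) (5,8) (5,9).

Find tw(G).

2

A width-2 tree decomposition is:
Bags: B1 = {1, 3, 5}  B2 = {3, 4, 5}  B3 = {1, 2, 5}  B4 = {1, 5, 6}  B5 = {1, 5, 7}  B6 = {4, 5, 9}  B7 = {4, 5, 8}
Tree: B1–B2, B1–B3, B1–B4, B3–B5, B2–B6, B2–B7
Each bag holds 3 vertices, so the decomposition has width 2, which upper-bounds the treewidth. On the other hand G contains the 3-clique {4, 5, 8}. A clique must lie in a single bag of any decomposition, so no decomposition can have width below 2. Combining the bounds, tw(G) = 2.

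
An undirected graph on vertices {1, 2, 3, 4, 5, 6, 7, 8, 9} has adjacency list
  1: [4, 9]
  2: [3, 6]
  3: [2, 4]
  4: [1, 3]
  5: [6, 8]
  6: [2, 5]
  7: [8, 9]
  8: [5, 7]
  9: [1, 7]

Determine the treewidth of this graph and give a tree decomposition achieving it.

Every bag has size at most 3, so the width is 3 − 1 = 2 and tw(G) ≤ 2. For the lower bound, G contains the cycle 6–2–3–4–1–9–7–8–5–6, so G is not a forest; only forests have treewidth ≤ 1, hence tw(G) ≥ 2. Combining the bounds, tw(G) = 2.

Treewidth 2.
One optimal decomposition is:
Bags: B1 = {2, 3, 6}  B2 = {3, 4, 6}  B3 = {1, 4, 6}  B4 = {1, 6, 9}  B5 = {6, 7, 9}  B6 = {6, 7, 8}  B7 = {5, 6, 8}
Tree: B1–B2, B2–B3, B3–B4, B4–B5, B5–B6, B6–B7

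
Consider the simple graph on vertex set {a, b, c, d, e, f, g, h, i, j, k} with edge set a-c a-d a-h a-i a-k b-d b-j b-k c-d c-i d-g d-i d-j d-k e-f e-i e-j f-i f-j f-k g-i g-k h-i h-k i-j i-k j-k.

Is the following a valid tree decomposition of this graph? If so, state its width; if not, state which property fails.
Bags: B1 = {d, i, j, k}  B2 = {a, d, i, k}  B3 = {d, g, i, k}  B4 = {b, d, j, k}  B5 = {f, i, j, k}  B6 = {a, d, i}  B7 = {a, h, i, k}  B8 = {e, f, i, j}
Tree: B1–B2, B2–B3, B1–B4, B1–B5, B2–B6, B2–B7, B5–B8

A tree decomposition must satisfy three properties: every vertex lies in some bag; for every edge, both endpoints lie together in some bag; and for every vertex, the bags containing it form a connected subtree. Here vertex c appears in no bag, so the decomposition is invalid.

No — vertex c appears in no bag.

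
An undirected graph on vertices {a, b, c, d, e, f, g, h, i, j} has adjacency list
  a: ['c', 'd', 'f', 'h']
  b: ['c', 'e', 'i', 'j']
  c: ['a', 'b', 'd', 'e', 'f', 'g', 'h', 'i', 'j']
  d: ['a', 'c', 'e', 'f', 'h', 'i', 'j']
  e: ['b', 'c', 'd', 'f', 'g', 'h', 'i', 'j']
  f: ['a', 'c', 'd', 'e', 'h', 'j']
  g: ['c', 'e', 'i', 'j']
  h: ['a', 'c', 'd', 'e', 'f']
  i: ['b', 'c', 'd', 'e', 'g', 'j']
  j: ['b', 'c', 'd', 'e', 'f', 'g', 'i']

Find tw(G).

4

A width-4 tree decomposition is:
Bags: B1 = {c, d, e, i, j}  B2 = {c, d, e, f, j}  B3 = {c, d, e, f, h}  B4 = {a, c, d, f, h}  B5 = {b, c, e, i, j}  B6 = {c, e, g, i, j}
Tree: B1–B2, B2–B3, B3–B4, B1–B5, B5–B6
Each bag holds 5 vertices, so the decomposition has width 4, which upper-bounds the treewidth. Conversely, {c, d, e, f, j} is a clique of size 5, and the vertices of any clique must share a bag in every tree decomposition; so some bag has ≥ 5 vertices and tw(G) ≥ 4. Combining the bounds, tw(G) = 4.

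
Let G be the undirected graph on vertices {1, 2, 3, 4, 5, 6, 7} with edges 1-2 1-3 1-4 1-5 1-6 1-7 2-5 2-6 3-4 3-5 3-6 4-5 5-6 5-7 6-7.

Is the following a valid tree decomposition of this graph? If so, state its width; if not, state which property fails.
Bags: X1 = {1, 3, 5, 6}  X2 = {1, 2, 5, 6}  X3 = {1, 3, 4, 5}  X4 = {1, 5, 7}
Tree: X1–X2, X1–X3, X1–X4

A tree decomposition must satisfy three properties: every vertex lies in some bag; for every edge, both endpoints lie together in some bag; and for every vertex, the bags containing it form a connected subtree. Here edge (6,7) lies in no bag, so the decomposition is invalid.

No — edge (6,7) lies in no bag.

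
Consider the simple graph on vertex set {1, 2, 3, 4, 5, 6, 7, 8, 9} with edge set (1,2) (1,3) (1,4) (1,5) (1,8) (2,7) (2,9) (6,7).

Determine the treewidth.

1

A width-1 tree decomposition is:
Bags: B1 = {1, 2}  B2 = {1, 5}  B3 = {1, 4}  B4 = {1, 3}  B5 = {2, 9}  B6 = {1, 8}  B7 = {2, 7}  B8 = {6, 7}
Tree: B1–B2, B1–B3, B1–B4, B1–B5, B3–B6, B1–B7, B7–B8
The largest bag has 2 vertices, giving width 1; this decomposition certifies tw(G) ≤ 1. Any graph with an edge has treewidth ≥ 1, and G has the edge 1–2. The upper and lower bounds meet at 1, so that is the treewidth.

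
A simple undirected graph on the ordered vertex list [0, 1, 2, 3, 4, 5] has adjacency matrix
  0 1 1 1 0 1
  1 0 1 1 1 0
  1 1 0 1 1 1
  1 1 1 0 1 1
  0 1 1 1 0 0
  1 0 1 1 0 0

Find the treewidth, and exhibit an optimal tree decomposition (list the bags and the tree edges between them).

Treewidth 3.
Bags: B1 = {0, 1, 2, 3}  B2 = {0, 2, 3, 5}  B3 = {1, 2, 3, 4}
Tree: B1–B2, B1–B3

The largest bag has 4 vertices, giving width 3; this decomposition certifies tw(G) ≤ 3. For the lower bound, the 4 vertices {0, 1, 2, 3} are pairwise adjacent, and any tree decomposition puts a clique entirely inside one bag — forcing width ≥ 3. Combining the bounds, tw(G) = 3.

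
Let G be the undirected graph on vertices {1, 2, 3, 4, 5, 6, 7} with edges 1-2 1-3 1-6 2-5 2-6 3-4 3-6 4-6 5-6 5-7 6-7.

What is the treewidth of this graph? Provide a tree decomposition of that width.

Treewidth 2.
One such decomposition:
Bags: B1 = {1, 2, 6}  B2 = {1, 3, 6}  B3 = {2, 5, 6}  B4 = {5, 6, 7}  B5 = {3, 4, 6}
Tree: B1–B2, B1–B3, B3–B4, B2–B5

Every bag has size at most 3, so the width is 3 − 1 = 2 and tw(G) ≤ 2. Conversely, {1, 2, 6} is a clique of size 3, and the vertices of any clique must share a bag in every tree decomposition; so some bag has ≥ 3 vertices and tw(G) ≥ 2. Hence tw(G) = 2 exactly.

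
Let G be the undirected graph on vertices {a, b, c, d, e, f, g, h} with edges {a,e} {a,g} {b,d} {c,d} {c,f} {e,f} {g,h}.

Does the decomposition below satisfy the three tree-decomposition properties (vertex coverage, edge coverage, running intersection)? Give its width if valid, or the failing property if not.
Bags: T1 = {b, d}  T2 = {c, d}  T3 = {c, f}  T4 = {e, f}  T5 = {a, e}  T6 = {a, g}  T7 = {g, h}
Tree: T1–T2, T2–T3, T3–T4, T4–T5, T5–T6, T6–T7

Yes; width 1.

Checking the three conditions: (i) the bags cover all of {a, b, c, d, e, f, g, h}; (ii) for each edge, some bag contains both endpoints; (iii) the bags containing any fixed vertex form a subtree. All hold, so the decomposition is valid with width 2 − 1 = 1.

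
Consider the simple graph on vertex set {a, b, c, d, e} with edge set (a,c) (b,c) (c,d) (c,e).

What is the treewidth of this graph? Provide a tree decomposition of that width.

Treewidth 1.
One such decomposition:
Bags: B1 = {c, e}  B2 = {a, c}  B3 = {b, c}  B4 = {c, d}
Tree: B1–B2, B2–B3, B2–B4

Every bag has size at most 2, so the width is 2 − 1 = 1 and tw(G) ≤ 1. G has an edge, so its treewidth is at least 1. The upper and lower bounds meet at 1, so that is the treewidth.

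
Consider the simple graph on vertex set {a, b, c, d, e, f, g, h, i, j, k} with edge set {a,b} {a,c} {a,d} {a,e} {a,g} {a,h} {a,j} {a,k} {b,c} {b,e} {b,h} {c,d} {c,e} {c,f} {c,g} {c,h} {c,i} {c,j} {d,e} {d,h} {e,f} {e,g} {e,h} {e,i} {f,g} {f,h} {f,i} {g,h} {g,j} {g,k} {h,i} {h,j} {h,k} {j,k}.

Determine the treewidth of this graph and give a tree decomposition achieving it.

Treewidth 4.
One such decomposition:
Bags: B1 = {a, c, g, h, j}  B2 = {a, c, e, g, h}  B3 = {c, e, f, g, h}  B4 = {c, e, f, h, i}  B5 = {a, c, d, e, h}  B6 = {a, b, c, e, h}  B7 = {a, g, h, j, k}
Tree: B1–B2, B2–B3, B3–B4, B2–B5, B2–B6, B1–B7

Each bag holds 5 vertices, so the decomposition has width 4, which upper-bounds the treewidth. On the other hand G contains the 5-clique {a, c, g, h, j}. A clique must lie in a single bag of any decomposition, so no decomposition can have width below 4. Therefore the treewidth is 4.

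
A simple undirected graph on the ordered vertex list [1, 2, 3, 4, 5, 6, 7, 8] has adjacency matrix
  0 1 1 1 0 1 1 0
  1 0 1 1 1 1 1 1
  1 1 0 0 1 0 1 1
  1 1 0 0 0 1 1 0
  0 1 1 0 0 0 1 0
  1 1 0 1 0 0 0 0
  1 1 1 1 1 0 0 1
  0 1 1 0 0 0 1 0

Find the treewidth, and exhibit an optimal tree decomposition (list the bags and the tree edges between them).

The largest bag has 4 vertices, giving width 3; this decomposition certifies tw(G) ≤ 3. Conversely, {1, 2, 4, 6} is a clique of size 4, and the vertices of any clique must share a bag in every tree decomposition; so some bag has ≥ 4 vertices and tw(G) ≥ 3. The upper and lower bounds meet at 3, so that is the treewidth.

Treewidth 3.
One such decomposition:
Bags: B1 = {1, 2, 3, 7}  B2 = {2, 3, 7, 8}  B3 = {1, 2, 4, 7}  B4 = {2, 3, 5, 7}  B5 = {1, 2, 4, 6}
Tree: B1–B2, B1–B3, B1–B4, B3–B5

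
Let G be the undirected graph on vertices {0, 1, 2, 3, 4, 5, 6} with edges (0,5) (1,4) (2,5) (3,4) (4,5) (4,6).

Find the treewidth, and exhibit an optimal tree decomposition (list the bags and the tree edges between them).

Every bag has size at most 2, so the width is 2 − 1 = 1 and tw(G) ≤ 1. Since G has at least one edge (e.g. 3–4), it is not an edgeless graph, so tw(G) ≥ 1. Combining the bounds, tw(G) = 1.

Treewidth 1.
One such decomposition:
Bags: B1 = {3, 4}  B2 = {1, 4}  B3 = {4, 6}  B4 = {4, 5}  B5 = {0, 5}  B6 = {2, 5}
Tree: B1–B2, B2–B3, B1–B4, B4–B5, B4–B6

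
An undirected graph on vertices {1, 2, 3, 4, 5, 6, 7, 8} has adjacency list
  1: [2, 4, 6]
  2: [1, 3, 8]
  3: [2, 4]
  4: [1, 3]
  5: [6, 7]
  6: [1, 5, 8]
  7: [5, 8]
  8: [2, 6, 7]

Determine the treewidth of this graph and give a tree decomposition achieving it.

Treewidth 2.
One such decomposition:
Bags: B1 = {5, 7, 8}  B2 = {5, 6, 8}  B3 = {2, 6, 8}  B4 = {1, 2, 6}  B5 = {1, 2, 3}  B6 = {1, 3, 4}
Tree: B1–B2, B2–B3, B3–B4, B4–B5, B5–B6

Each bag holds 3 vertices, so the decomposition has width 2, which upper-bounds the treewidth. For the lower bound, G contains the cycle 7–5–6–8–7, so G is not a forest; only forests have treewidth ≤ 1, hence tw(G) ≥ 2. Therefore the treewidth is 2.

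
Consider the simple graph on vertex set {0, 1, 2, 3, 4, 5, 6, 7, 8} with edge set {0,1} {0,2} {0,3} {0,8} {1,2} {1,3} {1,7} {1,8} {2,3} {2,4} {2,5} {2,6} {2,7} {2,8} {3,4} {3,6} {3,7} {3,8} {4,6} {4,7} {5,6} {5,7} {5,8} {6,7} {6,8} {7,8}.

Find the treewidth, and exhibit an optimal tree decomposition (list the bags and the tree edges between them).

Treewidth 4.
Bags: B1 = {2, 3, 4, 6, 7}  B2 = {2, 3, 6, 7, 8}  B3 = {1, 2, 3, 7, 8}  B4 = {2, 5, 6, 7, 8}  B5 = {0, 1, 2, 3, 8}
Tree: B1–B2, B2–B3, B2–B4, B3–B5

Every bag has size at most 5, so the width is 5 − 1 = 4 and tw(G) ≤ 4. Conversely, {0, 1, 2, 3, 8} is a clique of size 5, and the vertices of any clique must share a bag in every tree decomposition; so some bag has ≥ 5 vertices and tw(G) ≥ 4. Therefore the treewidth is 4.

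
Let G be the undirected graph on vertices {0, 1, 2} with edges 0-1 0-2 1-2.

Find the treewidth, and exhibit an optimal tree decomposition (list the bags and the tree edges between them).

A single bag containing all 3 vertices is trivially a valid decomposition of width 2. On the other hand G contains the 3-clique {0, 1, 2}. A clique must lie in a single bag of any decomposition, so no decomposition can have width below 2. The upper and lower bounds meet at 2, so that is the treewidth.

Treewidth 2.
Bags: B1 = {0, 1, 2}
Tree: (single bag)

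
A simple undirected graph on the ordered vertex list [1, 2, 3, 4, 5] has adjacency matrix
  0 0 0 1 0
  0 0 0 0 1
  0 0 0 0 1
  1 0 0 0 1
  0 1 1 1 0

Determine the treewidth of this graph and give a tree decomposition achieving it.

The largest bag has 2 vertices, giving width 1; this decomposition certifies tw(G) ≤ 1. G has an edge, so its treewidth is at least 1. Therefore the treewidth is 1.

Treewidth 1.
One optimal decomposition is:
Bags: B1 = {1, 4}  B2 = {4, 5}  B3 = {2, 5}  B4 = {3, 5}
Tree: B1–B2, B2–B3, B2–B4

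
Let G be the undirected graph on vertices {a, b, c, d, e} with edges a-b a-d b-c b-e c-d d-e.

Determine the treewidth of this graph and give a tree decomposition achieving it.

Treewidth 2.
One optimal decomposition is:
Bags: B1 = {b, c, d}  B2 = {b, d, e}  B3 = {a, b, d}
Tree: B1–B2, B2–B3

Every bag has size at most 3, so the width is 3 − 1 = 2 and tw(G) ≤ 2. Since c–b–e–d–c is a cycle in G, G is not acyclic. Forests are exactly the graphs of treewidth ≤ 1, so tw(G) ≥ 2. The upper and lower bounds meet at 2, so that is the treewidth.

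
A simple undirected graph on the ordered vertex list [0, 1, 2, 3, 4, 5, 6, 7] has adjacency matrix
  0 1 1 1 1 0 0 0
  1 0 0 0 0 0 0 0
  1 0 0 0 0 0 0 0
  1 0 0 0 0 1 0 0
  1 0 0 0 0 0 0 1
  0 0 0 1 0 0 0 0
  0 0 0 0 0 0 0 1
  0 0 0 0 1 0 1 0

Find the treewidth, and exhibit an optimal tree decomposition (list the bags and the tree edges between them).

Treewidth 1.
One optimal decomposition is:
Bags: B1 = {0, 4}  B2 = {4, 7}  B3 = {6, 7}  B4 = {0, 2}  B5 = {0, 1}  B6 = {0, 3}  B7 = {3, 5}
Tree: B1–B2, B2–B3, B1–B4, B4–B5, B1–B6, B6–B7

Each bag holds 2 vertices, so the decomposition has width 1, which upper-bounds the treewidth. G has an edge, so its treewidth is at least 1. Therefore the treewidth is 1.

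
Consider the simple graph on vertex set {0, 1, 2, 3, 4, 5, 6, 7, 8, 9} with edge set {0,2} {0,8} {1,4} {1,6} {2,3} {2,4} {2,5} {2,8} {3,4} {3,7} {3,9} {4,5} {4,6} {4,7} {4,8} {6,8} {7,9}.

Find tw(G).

2

A width-2 tree decomposition is:
Bags: B1 = {2, 3, 4}  B2 = {3, 4, 7}  B3 = {2, 4, 8}  B4 = {4, 6, 8}  B5 = {2, 4, 5}  B6 = {1, 4, 6}  B7 = {3, 7, 9}  B8 = {0, 2, 8}
Tree: B1–B2, B1–B3, B3–B4, B1–B5, B4–B6, B2–B7, B3–B8
Each bag holds 3 vertices, so the decomposition has width 2, which upper-bounds the treewidth. Conversely, {0, 2, 8} is a clique of size 3, and the vertices of any clique must share a bag in every tree decomposition; so some bag has ≥ 3 vertices and tw(G) ≥ 2. Combining the bounds, tw(G) = 2.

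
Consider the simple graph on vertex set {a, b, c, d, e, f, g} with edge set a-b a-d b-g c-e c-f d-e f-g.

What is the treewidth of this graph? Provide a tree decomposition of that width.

Treewidth 2.
One such decomposition:
Bags: B1 = {c, e, f}  B2 = {d, e, f}  B3 = {a, d, f}  B4 = {a, b, f}  B5 = {b, f, g}
Tree: B1–B2, B2–B3, B3–B4, B4–B5

Each bag holds 3 vertices, so the decomposition has width 2, which upper-bounds the treewidth. Since f–c–e–d–a–b–g–f is a cycle in G, G is not acyclic. Forests are exactly the graphs of treewidth ≤ 1, so tw(G) ≥ 2. Combining the bounds, tw(G) = 2.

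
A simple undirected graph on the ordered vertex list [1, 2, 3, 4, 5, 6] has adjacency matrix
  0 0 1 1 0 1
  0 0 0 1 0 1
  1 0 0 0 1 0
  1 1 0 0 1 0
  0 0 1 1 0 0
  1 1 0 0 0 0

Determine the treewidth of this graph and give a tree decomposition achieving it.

Every bag has size at most 3, so the width is 3 − 1 = 2 and tw(G) ≤ 2. Since 3–5–4–1–3 is a cycle in G, G is not acyclic. Forests are exactly the graphs of treewidth ≤ 1, so tw(G) ≥ 2. Hence tw(G) = 2 exactly.

Treewidth 2.
One optimal decomposition is:
Bags: B1 = {1, 3, 5}  B2 = {1, 4, 5}  B3 = {1, 4, 6}  B4 = {2, 4, 6}
Tree: B1–B2, B2–B3, B3–B4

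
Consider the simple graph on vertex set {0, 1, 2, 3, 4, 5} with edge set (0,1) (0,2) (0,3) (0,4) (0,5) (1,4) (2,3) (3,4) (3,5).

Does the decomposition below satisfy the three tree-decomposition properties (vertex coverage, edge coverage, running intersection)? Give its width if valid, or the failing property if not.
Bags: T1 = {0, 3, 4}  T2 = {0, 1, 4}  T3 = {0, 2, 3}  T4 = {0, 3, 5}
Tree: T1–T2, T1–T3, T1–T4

Yes; width 2.

Every vertex of G appears in some bag (union = {0, 1, 2, 3, 4, 5}); every edge is covered by a bag; and for each vertex v the set of bags containing v is connected in the bag tree. The decomposition is therefore valid. The largest bag has 3 vertices, so the width is 2.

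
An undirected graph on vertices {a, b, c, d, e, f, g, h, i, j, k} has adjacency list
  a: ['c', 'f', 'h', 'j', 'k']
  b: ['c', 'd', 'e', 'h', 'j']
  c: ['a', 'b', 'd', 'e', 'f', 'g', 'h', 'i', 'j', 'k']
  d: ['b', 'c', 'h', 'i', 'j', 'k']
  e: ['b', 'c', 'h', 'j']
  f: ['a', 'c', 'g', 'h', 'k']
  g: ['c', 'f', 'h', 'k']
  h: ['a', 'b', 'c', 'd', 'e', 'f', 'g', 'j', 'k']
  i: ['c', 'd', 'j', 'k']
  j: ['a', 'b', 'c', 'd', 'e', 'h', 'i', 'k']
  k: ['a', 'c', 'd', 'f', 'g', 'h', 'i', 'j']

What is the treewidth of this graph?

4

A width-4 tree decomposition is:
Bags: B1 = {c, f, g, h, k}  B2 = {a, c, f, h, k}  B3 = {a, c, h, j, k}  B4 = {c, d, h, j, k}  B5 = {c, d, i, j, k}  B6 = {b, c, d, h, j}  B7 = {b, c, e, h, j}
Tree: B1–B2, B2–B3, B3–B4, B4–B5, B4–B6, B6–B7
Each bag holds 5 vertices, so the decomposition has width 4, which upper-bounds the treewidth. For the lower bound, the 5 vertices {b, c, e, h, j} are pairwise adjacent, and any tree decomposition puts a clique entirely inside one bag — forcing width ≥ 4. Therefore the treewidth is 4.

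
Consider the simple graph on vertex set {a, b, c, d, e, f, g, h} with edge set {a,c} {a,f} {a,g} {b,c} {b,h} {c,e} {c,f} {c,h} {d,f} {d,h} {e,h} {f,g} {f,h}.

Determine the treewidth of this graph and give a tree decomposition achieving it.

Every bag has size at most 3, so the width is 3 − 1 = 2 and tw(G) ≤ 2. Conversely, {c, e, h} is a clique of size 3, and the vertices of any clique must share a bag in every tree decomposition; so some bag has ≥ 3 vertices and tw(G) ≥ 2. Therefore the treewidth is 2.

Treewidth 2.
One optimal decomposition is:
Bags: B1 = {a, c, f}  B2 = {c, f, h}  B3 = {d, f, h}  B4 = {b, c, h}  B5 = {a, f, g}  B6 = {c, e, h}
Tree: B1–B2, B2–B3, B2–B4, B1–B5, B4–B6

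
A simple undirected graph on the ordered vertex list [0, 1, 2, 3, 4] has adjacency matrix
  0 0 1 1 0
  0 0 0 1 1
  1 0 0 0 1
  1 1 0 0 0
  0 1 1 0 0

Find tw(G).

A width-2 tree decomposition is:
Bags: B1 = {1, 2, 4}  B2 = {0, 1, 2}  B3 = {0, 1, 3}
Tree: B1–B2, B2–B3
Every bag has size at most 3, so the width is 3 − 1 = 2 and tw(G) ≤ 2. For the lower bound, G contains the cycle 1–4–2–0–3–1, so G is not a forest; only forests have treewidth ≤ 1, hence tw(G) ≥ 2. Therefore the treewidth is 2.

2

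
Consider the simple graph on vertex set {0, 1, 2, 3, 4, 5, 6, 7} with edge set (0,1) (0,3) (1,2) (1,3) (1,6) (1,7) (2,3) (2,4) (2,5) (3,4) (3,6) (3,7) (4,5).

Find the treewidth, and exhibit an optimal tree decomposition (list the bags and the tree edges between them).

Each bag holds 3 vertices, so the decomposition has width 2, which upper-bounds the treewidth. Conversely, {0, 1, 3} is a clique of size 3, and the vertices of any clique must share a bag in every tree decomposition; so some bag has ≥ 3 vertices and tw(G) ≥ 2. Therefore the treewidth is 2.

Treewidth 2.
Bags: B1 = {2, 3, 4}  B2 = {2, 4, 5}  B3 = {1, 2, 3}  B4 = {1, 3, 6}  B5 = {0, 1, 3}  B6 = {1, 3, 7}
Tree: B1–B2, B1–B3, B3–B4, B4–B5, B3–B6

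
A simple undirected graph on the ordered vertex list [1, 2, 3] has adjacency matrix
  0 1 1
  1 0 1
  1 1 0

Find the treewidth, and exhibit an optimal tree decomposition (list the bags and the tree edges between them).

With just one bag of size 3, the width is 3 − 1 = 2, so tw(G) ≤ 2. Conversely, {1, 2, 3} is a clique of size 3, and the vertices of any clique must share a bag in every tree decomposition; so some bag has ≥ 3 vertices and tw(G) ≥ 2. Hence tw(G) = 2 exactly.

Treewidth 2.
Bags: B1 = {1, 2, 3}
Tree: (single bag)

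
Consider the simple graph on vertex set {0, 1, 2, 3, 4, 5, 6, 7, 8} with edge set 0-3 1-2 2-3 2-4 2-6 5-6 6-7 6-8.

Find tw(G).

1

A width-1 tree decomposition is:
Bags: B1 = {6, 8}  B2 = {6, 7}  B3 = {5, 6}  B4 = {2, 6}  B5 = {2, 3}  B6 = {1, 2}  B7 = {2, 4}  B8 = {0, 3}
Tree: B1–B2, B2–B3, B3–B4, B4–B5, B5–B6, B6–B7, B5–B8
Each bag holds 2 vertices, so the decomposition has width 1, which upper-bounds the treewidth. Since G has at least one edge (e.g. 6–8), it is not an edgeless graph, so tw(G) ≥ 1. The upper and lower bounds meet at 1, so that is the treewidth.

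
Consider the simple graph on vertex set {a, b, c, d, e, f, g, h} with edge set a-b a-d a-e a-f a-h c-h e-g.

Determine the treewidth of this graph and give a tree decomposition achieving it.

The largest bag has 2 vertices, giving width 1; this decomposition certifies tw(G) ≤ 1. Any graph with an edge has treewidth ≥ 1, and G has the edge a–e. Therefore the treewidth is 1.

Treewidth 1.
One optimal decomposition is:
Bags: B1 = {a, e}  B2 = {a, h}  B3 = {a, d}  B4 = {c, h}  B5 = {a, b}  B6 = {a, f}  B7 = {e, g}
Tree: B1–B2, B1–B3, B2–B4, B1–B5, B5–B6, B1–B7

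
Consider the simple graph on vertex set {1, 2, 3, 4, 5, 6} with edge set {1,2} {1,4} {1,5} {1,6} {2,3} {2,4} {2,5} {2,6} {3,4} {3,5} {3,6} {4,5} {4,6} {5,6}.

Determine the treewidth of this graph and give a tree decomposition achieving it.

Treewidth 4.
Bags: B1 = {2, 3, 4, 5, 6}  B2 = {1, 2, 4, 5, 6}
Tree: B1–B2

The largest bag has 5 vertices, giving width 4; this decomposition certifies tw(G) ≤ 4. Conversely, {1, 2, 4, 5, 6} is a clique of size 5, and the vertices of any clique must share a bag in every tree decomposition; so some bag has ≥ 5 vertices and tw(G) ≥ 4. The upper and lower bounds meet at 4, so that is the treewidth.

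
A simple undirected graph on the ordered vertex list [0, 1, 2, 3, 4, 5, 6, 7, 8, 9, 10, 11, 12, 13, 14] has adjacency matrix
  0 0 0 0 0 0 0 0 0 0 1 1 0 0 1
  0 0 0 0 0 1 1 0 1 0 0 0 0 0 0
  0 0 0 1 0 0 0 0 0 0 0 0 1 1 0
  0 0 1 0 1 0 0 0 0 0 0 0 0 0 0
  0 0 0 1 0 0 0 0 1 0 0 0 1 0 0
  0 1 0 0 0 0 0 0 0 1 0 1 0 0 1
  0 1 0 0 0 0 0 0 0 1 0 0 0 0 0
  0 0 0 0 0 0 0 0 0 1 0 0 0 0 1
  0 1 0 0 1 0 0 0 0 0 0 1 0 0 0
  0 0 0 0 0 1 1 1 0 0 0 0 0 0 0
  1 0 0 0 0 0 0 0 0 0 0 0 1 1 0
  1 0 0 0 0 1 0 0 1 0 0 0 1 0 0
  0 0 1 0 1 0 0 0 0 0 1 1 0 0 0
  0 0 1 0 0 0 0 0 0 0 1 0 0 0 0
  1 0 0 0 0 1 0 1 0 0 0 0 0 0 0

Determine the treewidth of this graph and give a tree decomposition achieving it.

Every bag has size at most 4, so the width is 4 − 1 = 3 and tw(G) ≤ 3. For the lower bound: the 4 vertex sets {2,3,13}, {4}, {12}, {0,8,10,11} are disjoint, each induces a connected subgraph, and every pair is joined by at least one edge of G. Contracting each set to a single vertex therefore yields K_{4} as a minor, and since treewidth is minor-monotone, tw(G) ≥ tw(K_{4}) = 3. Combining the bounds, tw(G) = 3.

Treewidth 3.
One such decomposition:
Bags: B1 = {2, 3, 4, 13}  B2 = {2, 4, 12, 13}  B3 = {4, 10, 12, 13}  B4 = {4, 8, 10, 12}  B5 = {8, 10, 11, 12}  B6 = {0, 8, 10, 11}  B7 = {0, 1, 8, 11}  B8 = {0, 1, 5, 11}  B9 = {0, 1, 5, 14}  B10 = {1, 5, 6, 14}  B11 = {5, 6, 9, 14}  B12 = {6, 7, 9, 14}
Tree: B1–B2, B2–B3, B3–B4, B4–B5, B5–B6, B6–B7, B7–B8, B8–B9, B9–B10, B10–B11, B11–B12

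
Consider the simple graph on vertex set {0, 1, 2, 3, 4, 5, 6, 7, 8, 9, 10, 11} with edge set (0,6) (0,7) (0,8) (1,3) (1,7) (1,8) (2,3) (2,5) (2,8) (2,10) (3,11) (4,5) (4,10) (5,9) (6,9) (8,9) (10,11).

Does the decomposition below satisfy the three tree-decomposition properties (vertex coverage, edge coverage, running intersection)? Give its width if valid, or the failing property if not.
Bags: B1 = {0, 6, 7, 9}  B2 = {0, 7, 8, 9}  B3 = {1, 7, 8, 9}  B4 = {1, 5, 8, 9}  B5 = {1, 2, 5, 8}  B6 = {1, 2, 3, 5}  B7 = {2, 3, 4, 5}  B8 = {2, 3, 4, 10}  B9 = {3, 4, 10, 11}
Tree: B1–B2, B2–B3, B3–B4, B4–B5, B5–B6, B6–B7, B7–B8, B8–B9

Yes; width 3.

Checking the three conditions: (i) the bags cover all of {0, 1, 2, 3, 4, 5, 6, 7, 8, 9, 10, 11}; (ii) for each edge, some bag contains both endpoints; (iii) the bags containing any fixed vertex form a subtree. All hold, so the decomposition is valid with width 4 − 1 = 3.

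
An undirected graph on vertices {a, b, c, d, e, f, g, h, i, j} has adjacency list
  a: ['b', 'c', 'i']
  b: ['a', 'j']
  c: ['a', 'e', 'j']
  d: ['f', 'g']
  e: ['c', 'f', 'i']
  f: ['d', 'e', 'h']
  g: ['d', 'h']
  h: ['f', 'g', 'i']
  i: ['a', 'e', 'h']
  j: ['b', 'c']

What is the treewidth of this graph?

2

A width-2 tree decomposition is:
Bags: B1 = {d, f, g}  B2 = {f, g, h}  B3 = {e, f, h}  B4 = {e, h, i}  B5 = {c, e, i}  B6 = {a, c, i}  B7 = {a, c, j}  B8 = {a, b, j}
Tree: B1–B2, B2–B3, B3–B4, B4–B5, B5–B6, B6–B7, B7–B8
Each bag holds 3 vertices, so the decomposition has width 2, which upper-bounds the treewidth. The edges d–g–h–f–d form a cycle, so G is not a tree and its treewidth is at least 2. Hence tw(G) = 2 exactly.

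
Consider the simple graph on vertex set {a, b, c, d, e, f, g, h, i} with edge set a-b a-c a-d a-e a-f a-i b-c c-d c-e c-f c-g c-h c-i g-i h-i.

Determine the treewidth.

A width-2 tree decomposition is:
Bags: B1 = {a, c, d}  B2 = {a, c, e}  B3 = {a, c, i}  B4 = {c, h, i}  B5 = {c, g, i}  B6 = {a, b, c}  B7 = {a, c, f}
Tree: B1–B2, B1–B3, B3–B4, B4–B5, B1–B6, B3–B7
Each bag holds 3 vertices, so the decomposition has width 2, which upper-bounds the treewidth. For the lower bound, the 3 vertices {c, g, i} are pairwise adjacent, and any tree decomposition puts a clique entirely inside one bag — forcing width ≥ 2. The upper and lower bounds meet at 2, so that is the treewidth.

2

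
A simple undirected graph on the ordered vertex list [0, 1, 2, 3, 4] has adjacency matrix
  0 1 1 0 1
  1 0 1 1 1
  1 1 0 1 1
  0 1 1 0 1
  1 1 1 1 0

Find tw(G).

A width-3 tree decomposition is:
Bags: B1 = {1, 2, 3, 4}  B2 = {0, 1, 2, 4}
Tree: B1–B2
Every bag has size at most 4, so the width is 4 − 1 = 3 and tw(G) ≤ 3. On the other hand G contains the 4-clique {0, 1, 2, 4}. A clique must lie in a single bag of any decomposition, so no decomposition can have width below 3. Therefore the treewidth is 3.

3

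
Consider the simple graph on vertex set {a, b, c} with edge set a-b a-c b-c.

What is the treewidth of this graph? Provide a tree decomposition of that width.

A single bag containing all 3 vertices is trivially a valid decomposition of width 2. For the lower bound, the 3 vertices {a, b, c} are pairwise adjacent, and any tree decomposition puts a clique entirely inside one bag — forcing width ≥ 2. Therefore the treewidth is 2.

Treewidth 2.
One optimal decomposition is:
Bags: B1 = {a, b, c}
Tree: (single bag)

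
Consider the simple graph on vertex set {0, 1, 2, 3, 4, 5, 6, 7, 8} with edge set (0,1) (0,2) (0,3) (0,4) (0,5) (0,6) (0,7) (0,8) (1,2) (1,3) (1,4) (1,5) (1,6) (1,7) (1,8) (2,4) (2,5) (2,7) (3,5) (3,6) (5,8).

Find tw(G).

3

A width-3 tree decomposition is:
Bags: B1 = {0, 1, 2, 5}  B2 = {0, 1, 5, 8}  B3 = {0, 1, 2, 4}  B4 = {0, 1, 3, 5}  B5 = {0, 1, 3, 6}  B6 = {0, 1, 2, 7}
Tree: B1–B2, B1–B3, B2–B4, B4–B5, B3–B6
Every bag has size at most 4, so the width is 4 − 1 = 3 and tw(G) ≤ 3. On the other hand G contains the 4-clique {0, 1, 5, 8}. A clique must lie in a single bag of any decomposition, so no decomposition can have width below 3. Hence tw(G) = 3 exactly.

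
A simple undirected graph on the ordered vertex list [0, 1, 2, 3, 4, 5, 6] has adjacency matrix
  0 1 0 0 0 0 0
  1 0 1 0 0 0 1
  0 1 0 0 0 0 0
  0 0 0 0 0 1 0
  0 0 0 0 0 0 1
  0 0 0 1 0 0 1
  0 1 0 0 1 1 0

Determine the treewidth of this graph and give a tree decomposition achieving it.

Every bag has size at most 2, so the width is 2 − 1 = 1 and tw(G) ≤ 1. G has an edge, so its treewidth is at least 1. The upper and lower bounds meet at 1, so that is the treewidth.

Treewidth 1.
Bags: B1 = {5, 6}  B2 = {1, 6}  B3 = {4, 6}  B4 = {3, 5}  B5 = {0, 1}  B6 = {1, 2}
Tree: B1–B2, B2–B3, B1–B4, B2–B5, B2–B6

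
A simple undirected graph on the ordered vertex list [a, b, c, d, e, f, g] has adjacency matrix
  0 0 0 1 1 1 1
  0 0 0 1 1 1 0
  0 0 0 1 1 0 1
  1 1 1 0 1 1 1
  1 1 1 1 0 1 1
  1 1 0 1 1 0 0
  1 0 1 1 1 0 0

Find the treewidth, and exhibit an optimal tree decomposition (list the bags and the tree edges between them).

Each bag holds 4 vertices, so the decomposition has width 3, which upper-bounds the treewidth. Conversely, {c, d, e, g} is a clique of size 4, and the vertices of any clique must share a bag in every tree decomposition; so some bag has ≥ 4 vertices and tw(G) ≥ 3. The upper and lower bounds meet at 3, so that is the treewidth.

Treewidth 3.
One such decomposition:
Bags: B1 = {a, d, e, f}  B2 = {b, d, e, f}  B3 = {a, d, e, g}  B4 = {c, d, e, g}
Tree: B1–B2, B1–B3, B3–B4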